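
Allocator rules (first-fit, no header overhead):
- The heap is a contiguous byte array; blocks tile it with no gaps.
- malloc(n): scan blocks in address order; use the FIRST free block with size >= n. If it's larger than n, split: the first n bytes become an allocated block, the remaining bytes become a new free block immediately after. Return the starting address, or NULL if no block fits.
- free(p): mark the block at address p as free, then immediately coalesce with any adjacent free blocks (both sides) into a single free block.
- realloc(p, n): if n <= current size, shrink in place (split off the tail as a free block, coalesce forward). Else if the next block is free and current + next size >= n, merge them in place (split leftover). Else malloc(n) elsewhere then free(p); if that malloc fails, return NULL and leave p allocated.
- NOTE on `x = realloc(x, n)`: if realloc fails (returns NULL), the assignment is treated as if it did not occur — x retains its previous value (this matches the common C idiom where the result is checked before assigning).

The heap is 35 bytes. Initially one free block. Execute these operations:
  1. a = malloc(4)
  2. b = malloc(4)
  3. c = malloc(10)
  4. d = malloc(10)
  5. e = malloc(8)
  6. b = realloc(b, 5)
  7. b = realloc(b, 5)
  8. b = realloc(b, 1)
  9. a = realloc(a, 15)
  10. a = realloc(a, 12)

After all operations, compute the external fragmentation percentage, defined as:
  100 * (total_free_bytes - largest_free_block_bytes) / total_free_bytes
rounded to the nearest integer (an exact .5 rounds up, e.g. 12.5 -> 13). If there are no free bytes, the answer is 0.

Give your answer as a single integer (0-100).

Answer: 40

Derivation:
Op 1: a = malloc(4) -> a = 0; heap: [0-3 ALLOC][4-34 FREE]
Op 2: b = malloc(4) -> b = 4; heap: [0-3 ALLOC][4-7 ALLOC][8-34 FREE]
Op 3: c = malloc(10) -> c = 8; heap: [0-3 ALLOC][4-7 ALLOC][8-17 ALLOC][18-34 FREE]
Op 4: d = malloc(10) -> d = 18; heap: [0-3 ALLOC][4-7 ALLOC][8-17 ALLOC][18-27 ALLOC][28-34 FREE]
Op 5: e = malloc(8) -> e = NULL; heap: [0-3 ALLOC][4-7 ALLOC][8-17 ALLOC][18-27 ALLOC][28-34 FREE]
Op 6: b = realloc(b, 5) -> b = 28; heap: [0-3 ALLOC][4-7 FREE][8-17 ALLOC][18-27 ALLOC][28-32 ALLOC][33-34 FREE]
Op 7: b = realloc(b, 5) -> b = 28; heap: [0-3 ALLOC][4-7 FREE][8-17 ALLOC][18-27 ALLOC][28-32 ALLOC][33-34 FREE]
Op 8: b = realloc(b, 1) -> b = 28; heap: [0-3 ALLOC][4-7 FREE][8-17 ALLOC][18-27 ALLOC][28-28 ALLOC][29-34 FREE]
Op 9: a = realloc(a, 15) -> NULL (a unchanged); heap: [0-3 ALLOC][4-7 FREE][8-17 ALLOC][18-27 ALLOC][28-28 ALLOC][29-34 FREE]
Op 10: a = realloc(a, 12) -> NULL (a unchanged); heap: [0-3 ALLOC][4-7 FREE][8-17 ALLOC][18-27 ALLOC][28-28 ALLOC][29-34 FREE]
Free blocks: [4 6] total_free=10 largest=6 -> 100*(10-6)/10 = 400/10 = 40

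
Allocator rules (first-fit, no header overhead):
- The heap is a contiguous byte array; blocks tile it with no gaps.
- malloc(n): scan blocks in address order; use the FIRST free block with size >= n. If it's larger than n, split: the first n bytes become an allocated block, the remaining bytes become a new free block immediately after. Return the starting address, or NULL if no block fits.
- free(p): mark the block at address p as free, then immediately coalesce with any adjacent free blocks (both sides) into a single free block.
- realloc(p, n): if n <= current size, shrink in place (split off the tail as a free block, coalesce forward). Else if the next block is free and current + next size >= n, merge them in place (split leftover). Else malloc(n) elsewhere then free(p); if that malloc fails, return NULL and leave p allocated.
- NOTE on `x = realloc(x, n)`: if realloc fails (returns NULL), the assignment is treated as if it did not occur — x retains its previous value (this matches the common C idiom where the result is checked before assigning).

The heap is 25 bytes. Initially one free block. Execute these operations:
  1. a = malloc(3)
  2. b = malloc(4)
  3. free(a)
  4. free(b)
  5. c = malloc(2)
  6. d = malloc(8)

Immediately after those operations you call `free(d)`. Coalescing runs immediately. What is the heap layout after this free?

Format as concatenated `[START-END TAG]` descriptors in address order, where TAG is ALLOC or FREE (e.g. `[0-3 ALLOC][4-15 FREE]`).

Answer: [0-1 ALLOC][2-24 FREE]

Derivation:
Op 1: a = malloc(3) -> a = 0; heap: [0-2 ALLOC][3-24 FREE]
Op 2: b = malloc(4) -> b = 3; heap: [0-2 ALLOC][3-6 ALLOC][7-24 FREE]
Op 3: free(a) -> (freed a); heap: [0-2 FREE][3-6 ALLOC][7-24 FREE]
Op 4: free(b) -> (freed b); heap: [0-24 FREE]
Op 5: c = malloc(2) -> c = 0; heap: [0-1 ALLOC][2-24 FREE]
Op 6: d = malloc(8) -> d = 2; heap: [0-1 ALLOC][2-9 ALLOC][10-24 FREE]
free(d): d = 2 -> block [2-9 ALLOC]; mark free, coalesce with adjacent free neighbors -> [0-1 ALLOC][2-24 FREE]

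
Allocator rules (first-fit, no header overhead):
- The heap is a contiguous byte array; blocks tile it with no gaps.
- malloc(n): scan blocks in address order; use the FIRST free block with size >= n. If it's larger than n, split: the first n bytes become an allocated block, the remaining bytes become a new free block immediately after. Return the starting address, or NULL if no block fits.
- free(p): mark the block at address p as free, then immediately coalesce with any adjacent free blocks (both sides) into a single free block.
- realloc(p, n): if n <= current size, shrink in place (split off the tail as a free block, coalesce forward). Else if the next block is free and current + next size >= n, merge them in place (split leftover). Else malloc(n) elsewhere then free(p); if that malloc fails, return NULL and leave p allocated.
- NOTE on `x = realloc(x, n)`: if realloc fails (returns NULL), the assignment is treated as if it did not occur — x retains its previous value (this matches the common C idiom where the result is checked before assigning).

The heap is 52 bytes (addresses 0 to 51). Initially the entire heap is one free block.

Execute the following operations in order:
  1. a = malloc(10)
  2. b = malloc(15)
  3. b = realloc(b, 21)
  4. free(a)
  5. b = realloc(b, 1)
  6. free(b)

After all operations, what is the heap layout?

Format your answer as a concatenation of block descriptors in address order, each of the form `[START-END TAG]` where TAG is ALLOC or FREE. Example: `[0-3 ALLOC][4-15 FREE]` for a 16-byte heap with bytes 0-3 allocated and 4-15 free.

Op 1: a = malloc(10) -> a = 0; heap: [0-9 ALLOC][10-51 FREE]
Op 2: b = malloc(15) -> b = 10; heap: [0-9 ALLOC][10-24 ALLOC][25-51 FREE]
Op 3: b = realloc(b, 21) -> b = 10; heap: [0-9 ALLOC][10-30 ALLOC][31-51 FREE]
Op 4: free(a) -> (freed a); heap: [0-9 FREE][10-30 ALLOC][31-51 FREE]
Op 5: b = realloc(b, 1) -> b = 10; heap: [0-9 FREE][10-10 ALLOC][11-51 FREE]
Op 6: free(b) -> (freed b); heap: [0-51 FREE]

Answer: [0-51 FREE]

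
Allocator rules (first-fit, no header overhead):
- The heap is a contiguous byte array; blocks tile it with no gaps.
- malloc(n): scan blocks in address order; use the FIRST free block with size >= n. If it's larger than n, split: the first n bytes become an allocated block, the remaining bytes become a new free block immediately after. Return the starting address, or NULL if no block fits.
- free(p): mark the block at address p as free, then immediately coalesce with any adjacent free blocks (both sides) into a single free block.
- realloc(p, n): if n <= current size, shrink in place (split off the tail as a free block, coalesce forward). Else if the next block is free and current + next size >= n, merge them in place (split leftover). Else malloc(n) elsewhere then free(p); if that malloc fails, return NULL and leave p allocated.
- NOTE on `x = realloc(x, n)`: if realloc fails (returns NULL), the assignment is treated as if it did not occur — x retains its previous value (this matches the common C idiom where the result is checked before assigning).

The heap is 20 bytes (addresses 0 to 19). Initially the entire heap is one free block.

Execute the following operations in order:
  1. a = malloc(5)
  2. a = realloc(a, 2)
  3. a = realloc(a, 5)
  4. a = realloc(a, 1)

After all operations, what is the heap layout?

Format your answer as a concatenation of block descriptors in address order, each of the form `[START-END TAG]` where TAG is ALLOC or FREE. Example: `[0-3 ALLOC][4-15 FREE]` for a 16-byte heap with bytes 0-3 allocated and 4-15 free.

Op 1: a = malloc(5) -> a = 0; heap: [0-4 ALLOC][5-19 FREE]
Op 2: a = realloc(a, 2) -> a = 0; heap: [0-1 ALLOC][2-19 FREE]
Op 3: a = realloc(a, 5) -> a = 0; heap: [0-4 ALLOC][5-19 FREE]
Op 4: a = realloc(a, 1) -> a = 0; heap: [0-0 ALLOC][1-19 FREE]

Answer: [0-0 ALLOC][1-19 FREE]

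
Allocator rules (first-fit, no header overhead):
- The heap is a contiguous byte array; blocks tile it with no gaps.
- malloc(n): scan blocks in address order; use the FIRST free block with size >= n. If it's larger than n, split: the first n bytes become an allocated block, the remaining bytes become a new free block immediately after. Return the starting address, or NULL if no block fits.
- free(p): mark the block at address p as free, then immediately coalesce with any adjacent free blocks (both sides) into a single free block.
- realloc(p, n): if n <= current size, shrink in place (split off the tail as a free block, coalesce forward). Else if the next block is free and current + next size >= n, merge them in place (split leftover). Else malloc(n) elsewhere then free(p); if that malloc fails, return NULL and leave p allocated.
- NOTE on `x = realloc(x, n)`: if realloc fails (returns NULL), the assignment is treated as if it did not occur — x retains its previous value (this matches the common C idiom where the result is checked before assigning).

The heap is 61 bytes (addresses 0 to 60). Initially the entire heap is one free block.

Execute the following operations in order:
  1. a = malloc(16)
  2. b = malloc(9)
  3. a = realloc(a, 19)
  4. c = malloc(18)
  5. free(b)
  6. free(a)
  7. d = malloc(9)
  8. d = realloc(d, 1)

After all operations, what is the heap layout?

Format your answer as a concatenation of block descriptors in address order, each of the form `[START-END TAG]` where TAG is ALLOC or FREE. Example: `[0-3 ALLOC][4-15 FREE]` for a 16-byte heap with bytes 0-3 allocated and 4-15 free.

Answer: [0-0 ALLOC][1-60 FREE]

Derivation:
Op 1: a = malloc(16) -> a = 0; heap: [0-15 ALLOC][16-60 FREE]
Op 2: b = malloc(9) -> b = 16; heap: [0-15 ALLOC][16-24 ALLOC][25-60 FREE]
Op 3: a = realloc(a, 19) -> a = 25; heap: [0-15 FREE][16-24 ALLOC][25-43 ALLOC][44-60 FREE]
Op 4: c = malloc(18) -> c = NULL; heap: [0-15 FREE][16-24 ALLOC][25-43 ALLOC][44-60 FREE]
Op 5: free(b) -> (freed b); heap: [0-24 FREE][25-43 ALLOC][44-60 FREE]
Op 6: free(a) -> (freed a); heap: [0-60 FREE]
Op 7: d = malloc(9) -> d = 0; heap: [0-8 ALLOC][9-60 FREE]
Op 8: d = realloc(d, 1) -> d = 0; heap: [0-0 ALLOC][1-60 FREE]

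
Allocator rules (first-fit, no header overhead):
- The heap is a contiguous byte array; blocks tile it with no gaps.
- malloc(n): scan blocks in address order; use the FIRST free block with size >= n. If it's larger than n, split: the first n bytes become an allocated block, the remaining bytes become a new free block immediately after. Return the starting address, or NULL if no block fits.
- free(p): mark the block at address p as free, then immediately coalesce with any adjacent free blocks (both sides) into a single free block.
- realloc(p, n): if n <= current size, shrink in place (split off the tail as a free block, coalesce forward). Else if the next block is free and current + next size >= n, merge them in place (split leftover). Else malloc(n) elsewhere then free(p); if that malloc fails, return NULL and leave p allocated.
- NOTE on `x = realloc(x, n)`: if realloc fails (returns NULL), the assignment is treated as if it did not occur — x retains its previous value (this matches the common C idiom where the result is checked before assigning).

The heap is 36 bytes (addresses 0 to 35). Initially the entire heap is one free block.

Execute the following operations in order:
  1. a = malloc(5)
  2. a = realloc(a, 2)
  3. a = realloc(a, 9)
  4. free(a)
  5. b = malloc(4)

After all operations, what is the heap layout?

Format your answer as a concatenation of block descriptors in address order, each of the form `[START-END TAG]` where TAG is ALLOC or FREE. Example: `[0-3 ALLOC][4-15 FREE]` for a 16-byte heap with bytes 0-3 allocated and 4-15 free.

Answer: [0-3 ALLOC][4-35 FREE]

Derivation:
Op 1: a = malloc(5) -> a = 0; heap: [0-4 ALLOC][5-35 FREE]
Op 2: a = realloc(a, 2) -> a = 0; heap: [0-1 ALLOC][2-35 FREE]
Op 3: a = realloc(a, 9) -> a = 0; heap: [0-8 ALLOC][9-35 FREE]
Op 4: free(a) -> (freed a); heap: [0-35 FREE]
Op 5: b = malloc(4) -> b = 0; heap: [0-3 ALLOC][4-35 FREE]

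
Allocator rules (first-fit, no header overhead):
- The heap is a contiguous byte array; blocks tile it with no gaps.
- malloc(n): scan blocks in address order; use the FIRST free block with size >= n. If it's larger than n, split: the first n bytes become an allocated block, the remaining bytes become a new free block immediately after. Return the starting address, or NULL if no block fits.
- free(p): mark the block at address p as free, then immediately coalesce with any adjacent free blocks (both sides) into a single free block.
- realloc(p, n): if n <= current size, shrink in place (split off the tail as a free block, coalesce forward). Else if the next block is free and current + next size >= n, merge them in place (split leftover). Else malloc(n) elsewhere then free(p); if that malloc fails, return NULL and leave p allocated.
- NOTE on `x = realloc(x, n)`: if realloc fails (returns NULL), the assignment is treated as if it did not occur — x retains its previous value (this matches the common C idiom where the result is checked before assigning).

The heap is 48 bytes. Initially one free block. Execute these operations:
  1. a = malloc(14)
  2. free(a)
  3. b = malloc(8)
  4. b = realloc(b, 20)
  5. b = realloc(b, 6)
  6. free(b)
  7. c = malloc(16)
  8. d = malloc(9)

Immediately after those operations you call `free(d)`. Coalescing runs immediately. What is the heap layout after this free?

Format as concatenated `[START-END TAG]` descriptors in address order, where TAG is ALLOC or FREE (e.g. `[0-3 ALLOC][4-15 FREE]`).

Answer: [0-15 ALLOC][16-47 FREE]

Derivation:
Op 1: a = malloc(14) -> a = 0; heap: [0-13 ALLOC][14-47 FREE]
Op 2: free(a) -> (freed a); heap: [0-47 FREE]
Op 3: b = malloc(8) -> b = 0; heap: [0-7 ALLOC][8-47 FREE]
Op 4: b = realloc(b, 20) -> b = 0; heap: [0-19 ALLOC][20-47 FREE]
Op 5: b = realloc(b, 6) -> b = 0; heap: [0-5 ALLOC][6-47 FREE]
Op 6: free(b) -> (freed b); heap: [0-47 FREE]
Op 7: c = malloc(16) -> c = 0; heap: [0-15 ALLOC][16-47 FREE]
Op 8: d = malloc(9) -> d = 16; heap: [0-15 ALLOC][16-24 ALLOC][25-47 FREE]
free(d): d = 16 -> block [16-24 ALLOC]; mark free, coalesce with adjacent free neighbors -> [0-15 ALLOC][16-47 FREE]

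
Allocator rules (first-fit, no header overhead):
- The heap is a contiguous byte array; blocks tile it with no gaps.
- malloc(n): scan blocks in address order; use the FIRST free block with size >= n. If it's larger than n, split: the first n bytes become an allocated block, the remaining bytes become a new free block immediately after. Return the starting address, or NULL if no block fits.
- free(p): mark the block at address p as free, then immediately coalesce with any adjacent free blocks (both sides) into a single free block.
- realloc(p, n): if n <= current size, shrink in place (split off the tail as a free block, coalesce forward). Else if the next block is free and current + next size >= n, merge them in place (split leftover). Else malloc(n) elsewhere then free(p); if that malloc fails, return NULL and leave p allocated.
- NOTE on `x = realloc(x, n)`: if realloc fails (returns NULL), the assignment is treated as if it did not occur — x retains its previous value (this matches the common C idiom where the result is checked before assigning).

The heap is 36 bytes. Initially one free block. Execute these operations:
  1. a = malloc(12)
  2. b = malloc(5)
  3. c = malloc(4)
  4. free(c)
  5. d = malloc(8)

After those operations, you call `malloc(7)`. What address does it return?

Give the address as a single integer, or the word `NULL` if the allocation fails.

Answer: 25

Derivation:
Op 1: a = malloc(12) -> a = 0; heap: [0-11 ALLOC][12-35 FREE]
Op 2: b = malloc(5) -> b = 12; heap: [0-11 ALLOC][12-16 ALLOC][17-35 FREE]
Op 3: c = malloc(4) -> c = 17; heap: [0-11 ALLOC][12-16 ALLOC][17-20 ALLOC][21-35 FREE]
Op 4: free(c) -> (freed c); heap: [0-11 ALLOC][12-16 ALLOC][17-35 FREE]
Op 5: d = malloc(8) -> d = 17; heap: [0-11 ALLOC][12-16 ALLOC][17-24 ALLOC][25-35 FREE]
malloc(7): first-fit scan over [0-11 ALLOC][12-16 ALLOC][17-24 ALLOC][25-35 FREE] -> 25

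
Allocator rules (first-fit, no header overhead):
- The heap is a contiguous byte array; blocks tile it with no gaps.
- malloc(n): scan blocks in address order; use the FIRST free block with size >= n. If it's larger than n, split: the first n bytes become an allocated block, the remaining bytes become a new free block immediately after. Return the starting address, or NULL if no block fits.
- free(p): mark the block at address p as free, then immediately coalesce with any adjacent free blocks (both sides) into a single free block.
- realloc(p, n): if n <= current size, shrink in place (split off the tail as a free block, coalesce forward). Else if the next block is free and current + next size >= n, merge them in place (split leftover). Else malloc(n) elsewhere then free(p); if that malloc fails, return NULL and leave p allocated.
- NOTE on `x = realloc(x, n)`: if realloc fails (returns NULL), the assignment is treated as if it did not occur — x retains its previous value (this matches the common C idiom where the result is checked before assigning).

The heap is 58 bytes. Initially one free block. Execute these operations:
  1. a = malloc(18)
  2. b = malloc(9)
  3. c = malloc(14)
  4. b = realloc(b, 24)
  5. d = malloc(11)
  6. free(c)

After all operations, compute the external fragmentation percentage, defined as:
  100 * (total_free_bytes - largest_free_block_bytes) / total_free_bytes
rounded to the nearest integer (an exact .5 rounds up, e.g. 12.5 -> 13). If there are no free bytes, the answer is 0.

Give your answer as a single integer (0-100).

Op 1: a = malloc(18) -> a = 0; heap: [0-17 ALLOC][18-57 FREE]
Op 2: b = malloc(9) -> b = 18; heap: [0-17 ALLOC][18-26 ALLOC][27-57 FREE]
Op 3: c = malloc(14) -> c = 27; heap: [0-17 ALLOC][18-26 ALLOC][27-40 ALLOC][41-57 FREE]
Op 4: b = realloc(b, 24) -> NULL (b unchanged); heap: [0-17 ALLOC][18-26 ALLOC][27-40 ALLOC][41-57 FREE]
Op 5: d = malloc(11) -> d = 41; heap: [0-17 ALLOC][18-26 ALLOC][27-40 ALLOC][41-51 ALLOC][52-57 FREE]
Op 6: free(c) -> (freed c); heap: [0-17 ALLOC][18-26 ALLOC][27-40 FREE][41-51 ALLOC][52-57 FREE]
Free blocks: [14 6] total_free=20 largest=14 -> 100*(20-14)/20 = 600/20 = 30

Answer: 30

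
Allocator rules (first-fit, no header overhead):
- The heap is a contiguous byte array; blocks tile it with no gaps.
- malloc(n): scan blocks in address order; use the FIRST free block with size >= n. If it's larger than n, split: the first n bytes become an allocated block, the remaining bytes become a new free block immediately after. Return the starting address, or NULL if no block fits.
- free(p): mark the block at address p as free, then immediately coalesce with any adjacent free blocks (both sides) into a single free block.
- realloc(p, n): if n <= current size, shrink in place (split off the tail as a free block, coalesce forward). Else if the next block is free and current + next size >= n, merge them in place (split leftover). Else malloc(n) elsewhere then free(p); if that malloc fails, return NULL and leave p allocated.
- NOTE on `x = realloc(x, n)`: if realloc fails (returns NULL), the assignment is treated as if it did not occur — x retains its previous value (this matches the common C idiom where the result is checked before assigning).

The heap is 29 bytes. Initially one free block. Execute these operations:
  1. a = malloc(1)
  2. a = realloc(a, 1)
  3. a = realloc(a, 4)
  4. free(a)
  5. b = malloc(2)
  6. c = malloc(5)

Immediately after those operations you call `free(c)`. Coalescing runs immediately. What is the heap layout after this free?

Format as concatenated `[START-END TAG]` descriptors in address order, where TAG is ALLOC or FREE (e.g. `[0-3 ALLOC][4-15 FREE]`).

Answer: [0-1 ALLOC][2-28 FREE]

Derivation:
Op 1: a = malloc(1) -> a = 0; heap: [0-0 ALLOC][1-28 FREE]
Op 2: a = realloc(a, 1) -> a = 0; heap: [0-0 ALLOC][1-28 FREE]
Op 3: a = realloc(a, 4) -> a = 0; heap: [0-3 ALLOC][4-28 FREE]
Op 4: free(a) -> (freed a); heap: [0-28 FREE]
Op 5: b = malloc(2) -> b = 0; heap: [0-1 ALLOC][2-28 FREE]
Op 6: c = malloc(5) -> c = 2; heap: [0-1 ALLOC][2-6 ALLOC][7-28 FREE]
free(c): c = 2 -> block [2-6 ALLOC]; mark free, coalesce with adjacent free neighbors -> [0-1 ALLOC][2-28 FREE]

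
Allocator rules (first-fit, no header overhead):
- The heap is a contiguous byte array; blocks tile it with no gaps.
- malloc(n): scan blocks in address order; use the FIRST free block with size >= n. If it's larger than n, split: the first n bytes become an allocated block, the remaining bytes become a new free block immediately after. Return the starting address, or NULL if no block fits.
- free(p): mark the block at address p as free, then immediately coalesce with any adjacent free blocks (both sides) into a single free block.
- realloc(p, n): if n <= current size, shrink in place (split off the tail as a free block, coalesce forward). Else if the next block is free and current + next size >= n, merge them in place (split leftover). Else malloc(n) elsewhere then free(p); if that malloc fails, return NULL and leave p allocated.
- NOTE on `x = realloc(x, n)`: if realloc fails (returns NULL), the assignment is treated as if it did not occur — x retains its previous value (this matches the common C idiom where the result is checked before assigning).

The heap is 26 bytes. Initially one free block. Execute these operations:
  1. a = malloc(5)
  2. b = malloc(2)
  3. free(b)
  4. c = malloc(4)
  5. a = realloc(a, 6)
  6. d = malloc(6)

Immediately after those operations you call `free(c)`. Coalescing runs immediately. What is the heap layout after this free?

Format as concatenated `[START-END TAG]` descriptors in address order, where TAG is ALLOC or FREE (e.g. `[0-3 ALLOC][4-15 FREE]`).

Answer: [0-8 FREE][9-14 ALLOC][15-20 ALLOC][21-25 FREE]

Derivation:
Op 1: a = malloc(5) -> a = 0; heap: [0-4 ALLOC][5-25 FREE]
Op 2: b = malloc(2) -> b = 5; heap: [0-4 ALLOC][5-6 ALLOC][7-25 FREE]
Op 3: free(b) -> (freed b); heap: [0-4 ALLOC][5-25 FREE]
Op 4: c = malloc(4) -> c = 5; heap: [0-4 ALLOC][5-8 ALLOC][9-25 FREE]
Op 5: a = realloc(a, 6) -> a = 9; heap: [0-4 FREE][5-8 ALLOC][9-14 ALLOC][15-25 FREE]
Op 6: d = malloc(6) -> d = 15; heap: [0-4 FREE][5-8 ALLOC][9-14 ALLOC][15-20 ALLOC][21-25 FREE]
free(c): c = 5 -> block [5-8 ALLOC]; mark free, coalesce with adjacent free neighbors -> [0-8 FREE][9-14 ALLOC][15-20 ALLOC][21-25 FREE]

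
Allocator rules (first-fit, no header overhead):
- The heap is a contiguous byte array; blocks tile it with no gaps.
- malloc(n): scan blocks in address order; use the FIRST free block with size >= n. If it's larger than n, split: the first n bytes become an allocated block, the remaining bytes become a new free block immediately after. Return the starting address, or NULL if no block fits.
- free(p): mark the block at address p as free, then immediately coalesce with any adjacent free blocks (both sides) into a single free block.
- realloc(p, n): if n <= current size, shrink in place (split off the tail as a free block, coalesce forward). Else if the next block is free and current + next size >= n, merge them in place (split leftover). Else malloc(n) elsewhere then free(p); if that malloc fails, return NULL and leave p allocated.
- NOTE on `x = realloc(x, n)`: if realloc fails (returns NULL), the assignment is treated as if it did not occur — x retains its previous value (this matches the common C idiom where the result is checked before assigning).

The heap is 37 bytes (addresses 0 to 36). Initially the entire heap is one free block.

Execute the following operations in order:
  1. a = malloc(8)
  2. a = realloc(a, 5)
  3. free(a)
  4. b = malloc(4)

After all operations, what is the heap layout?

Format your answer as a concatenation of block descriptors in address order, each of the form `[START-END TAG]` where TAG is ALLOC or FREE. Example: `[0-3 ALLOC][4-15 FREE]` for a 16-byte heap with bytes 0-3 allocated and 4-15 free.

Answer: [0-3 ALLOC][4-36 FREE]

Derivation:
Op 1: a = malloc(8) -> a = 0; heap: [0-7 ALLOC][8-36 FREE]
Op 2: a = realloc(a, 5) -> a = 0; heap: [0-4 ALLOC][5-36 FREE]
Op 3: free(a) -> (freed a); heap: [0-36 FREE]
Op 4: b = malloc(4) -> b = 0; heap: [0-3 ALLOC][4-36 FREE]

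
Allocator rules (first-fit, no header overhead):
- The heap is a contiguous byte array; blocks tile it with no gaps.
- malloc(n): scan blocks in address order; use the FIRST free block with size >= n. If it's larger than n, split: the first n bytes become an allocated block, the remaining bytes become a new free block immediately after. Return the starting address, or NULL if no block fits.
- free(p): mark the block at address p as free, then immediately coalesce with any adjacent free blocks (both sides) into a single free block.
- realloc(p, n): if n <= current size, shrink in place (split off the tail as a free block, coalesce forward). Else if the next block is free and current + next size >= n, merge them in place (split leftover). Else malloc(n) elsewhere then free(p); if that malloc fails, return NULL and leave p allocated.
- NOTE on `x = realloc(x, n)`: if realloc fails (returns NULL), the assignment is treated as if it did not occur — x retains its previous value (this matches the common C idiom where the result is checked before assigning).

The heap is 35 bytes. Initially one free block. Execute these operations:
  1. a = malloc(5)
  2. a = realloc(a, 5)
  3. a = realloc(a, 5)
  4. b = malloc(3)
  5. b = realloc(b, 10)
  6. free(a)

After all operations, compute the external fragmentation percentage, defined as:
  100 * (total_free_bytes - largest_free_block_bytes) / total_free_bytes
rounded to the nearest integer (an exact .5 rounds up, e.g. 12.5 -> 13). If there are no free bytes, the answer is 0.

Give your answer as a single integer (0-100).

Answer: 20

Derivation:
Op 1: a = malloc(5) -> a = 0; heap: [0-4 ALLOC][5-34 FREE]
Op 2: a = realloc(a, 5) -> a = 0; heap: [0-4 ALLOC][5-34 FREE]
Op 3: a = realloc(a, 5) -> a = 0; heap: [0-4 ALLOC][5-34 FREE]
Op 4: b = malloc(3) -> b = 5; heap: [0-4 ALLOC][5-7 ALLOC][8-34 FREE]
Op 5: b = realloc(b, 10) -> b = 5; heap: [0-4 ALLOC][5-14 ALLOC][15-34 FREE]
Op 6: free(a) -> (freed a); heap: [0-4 FREE][5-14 ALLOC][15-34 FREE]
Free blocks: [5 20] total_free=25 largest=20 -> 100*(25-20)/25 = 500/25 = 20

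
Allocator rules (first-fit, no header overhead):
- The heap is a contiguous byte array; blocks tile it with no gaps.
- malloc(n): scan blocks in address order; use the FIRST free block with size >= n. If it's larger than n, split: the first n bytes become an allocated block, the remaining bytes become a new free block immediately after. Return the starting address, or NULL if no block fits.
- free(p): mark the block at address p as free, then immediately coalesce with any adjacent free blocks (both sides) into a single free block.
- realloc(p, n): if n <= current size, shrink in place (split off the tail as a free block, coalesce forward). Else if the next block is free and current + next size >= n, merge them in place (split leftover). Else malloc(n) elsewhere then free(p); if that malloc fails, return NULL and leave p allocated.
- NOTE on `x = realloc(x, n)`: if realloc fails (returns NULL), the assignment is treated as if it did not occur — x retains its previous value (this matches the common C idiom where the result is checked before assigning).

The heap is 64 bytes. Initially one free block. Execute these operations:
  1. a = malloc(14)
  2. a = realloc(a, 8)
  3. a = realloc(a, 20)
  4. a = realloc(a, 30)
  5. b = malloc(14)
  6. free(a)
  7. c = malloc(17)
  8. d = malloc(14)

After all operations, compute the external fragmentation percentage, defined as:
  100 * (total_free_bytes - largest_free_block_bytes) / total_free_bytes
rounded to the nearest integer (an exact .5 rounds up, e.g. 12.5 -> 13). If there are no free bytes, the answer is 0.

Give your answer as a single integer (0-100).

Answer: 32

Derivation:
Op 1: a = malloc(14) -> a = 0; heap: [0-13 ALLOC][14-63 FREE]
Op 2: a = realloc(a, 8) -> a = 0; heap: [0-7 ALLOC][8-63 FREE]
Op 3: a = realloc(a, 20) -> a = 0; heap: [0-19 ALLOC][20-63 FREE]
Op 4: a = realloc(a, 30) -> a = 0; heap: [0-29 ALLOC][30-63 FREE]
Op 5: b = malloc(14) -> b = 30; heap: [0-29 ALLOC][30-43 ALLOC][44-63 FREE]
Op 6: free(a) -> (freed a); heap: [0-29 FREE][30-43 ALLOC][44-63 FREE]
Op 7: c = malloc(17) -> c = 0; heap: [0-16 ALLOC][17-29 FREE][30-43 ALLOC][44-63 FREE]
Op 8: d = malloc(14) -> d = 44; heap: [0-16 ALLOC][17-29 FREE][30-43 ALLOC][44-57 ALLOC][58-63 FREE]
Free blocks: [13 6] total_free=19 largest=13 -> 100*(19-13)/19 = 600/19 ≈ 31.579 -> rounds to 32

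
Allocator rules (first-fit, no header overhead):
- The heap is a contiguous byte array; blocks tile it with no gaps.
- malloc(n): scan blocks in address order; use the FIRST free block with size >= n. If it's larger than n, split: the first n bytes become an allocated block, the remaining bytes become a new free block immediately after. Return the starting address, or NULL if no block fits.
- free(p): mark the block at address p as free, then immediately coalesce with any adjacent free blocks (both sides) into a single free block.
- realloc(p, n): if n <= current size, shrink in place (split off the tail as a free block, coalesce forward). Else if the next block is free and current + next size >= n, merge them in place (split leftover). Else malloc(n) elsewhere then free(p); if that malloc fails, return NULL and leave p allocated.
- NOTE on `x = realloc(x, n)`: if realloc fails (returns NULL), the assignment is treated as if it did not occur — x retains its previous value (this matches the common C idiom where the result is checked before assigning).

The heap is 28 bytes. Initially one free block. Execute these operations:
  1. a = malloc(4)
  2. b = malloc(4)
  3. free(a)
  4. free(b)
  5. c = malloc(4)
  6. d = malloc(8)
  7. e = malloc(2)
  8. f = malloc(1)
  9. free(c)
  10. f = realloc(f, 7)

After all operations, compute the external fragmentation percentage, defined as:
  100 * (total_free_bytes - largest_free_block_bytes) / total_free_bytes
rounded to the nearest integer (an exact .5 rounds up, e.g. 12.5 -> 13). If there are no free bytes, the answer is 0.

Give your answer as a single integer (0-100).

Op 1: a = malloc(4) -> a = 0; heap: [0-3 ALLOC][4-27 FREE]
Op 2: b = malloc(4) -> b = 4; heap: [0-3 ALLOC][4-7 ALLOC][8-27 FREE]
Op 3: free(a) -> (freed a); heap: [0-3 FREE][4-7 ALLOC][8-27 FREE]
Op 4: free(b) -> (freed b); heap: [0-27 FREE]
Op 5: c = malloc(4) -> c = 0; heap: [0-3 ALLOC][4-27 FREE]
Op 6: d = malloc(8) -> d = 4; heap: [0-3 ALLOC][4-11 ALLOC][12-27 FREE]
Op 7: e = malloc(2) -> e = 12; heap: [0-3 ALLOC][4-11 ALLOC][12-13 ALLOC][14-27 FREE]
Op 8: f = malloc(1) -> f = 14; heap: [0-3 ALLOC][4-11 ALLOC][12-13 ALLOC][14-14 ALLOC][15-27 FREE]
Op 9: free(c) -> (freed c); heap: [0-3 FREE][4-11 ALLOC][12-13 ALLOC][14-14 ALLOC][15-27 FREE]
Op 10: f = realloc(f, 7) -> f = 14; heap: [0-3 FREE][4-11 ALLOC][12-13 ALLOC][14-20 ALLOC][21-27 FREE]
Free blocks: [4 7] total_free=11 largest=7 -> 100*(11-7)/11 = 400/11 ≈ 36.364 -> rounds to 36

Answer: 36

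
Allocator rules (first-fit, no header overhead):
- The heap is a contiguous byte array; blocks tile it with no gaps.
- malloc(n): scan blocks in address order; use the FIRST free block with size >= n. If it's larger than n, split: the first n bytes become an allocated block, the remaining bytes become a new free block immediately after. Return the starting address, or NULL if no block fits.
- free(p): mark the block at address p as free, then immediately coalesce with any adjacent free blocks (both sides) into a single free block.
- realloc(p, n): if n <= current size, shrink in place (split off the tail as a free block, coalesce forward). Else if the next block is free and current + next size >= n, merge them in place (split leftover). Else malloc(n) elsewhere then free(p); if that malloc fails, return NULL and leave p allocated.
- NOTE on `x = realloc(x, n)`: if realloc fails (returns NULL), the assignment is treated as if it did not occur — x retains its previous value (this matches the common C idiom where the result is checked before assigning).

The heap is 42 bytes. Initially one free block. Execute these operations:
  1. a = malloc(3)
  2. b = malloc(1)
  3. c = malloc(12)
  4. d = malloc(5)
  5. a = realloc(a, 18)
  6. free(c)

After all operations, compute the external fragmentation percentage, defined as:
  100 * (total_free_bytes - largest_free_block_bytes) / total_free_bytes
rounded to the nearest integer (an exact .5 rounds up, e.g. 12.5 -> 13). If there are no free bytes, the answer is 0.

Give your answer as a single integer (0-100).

Answer: 33

Derivation:
Op 1: a = malloc(3) -> a = 0; heap: [0-2 ALLOC][3-41 FREE]
Op 2: b = malloc(1) -> b = 3; heap: [0-2 ALLOC][3-3 ALLOC][4-41 FREE]
Op 3: c = malloc(12) -> c = 4; heap: [0-2 ALLOC][3-3 ALLOC][4-15 ALLOC][16-41 FREE]
Op 4: d = malloc(5) -> d = 16; heap: [0-2 ALLOC][3-3 ALLOC][4-15 ALLOC][16-20 ALLOC][21-41 FREE]
Op 5: a = realloc(a, 18) -> a = 21; heap: [0-2 FREE][3-3 ALLOC][4-15 ALLOC][16-20 ALLOC][21-38 ALLOC][39-41 FREE]
Op 6: free(c) -> (freed c); heap: [0-2 FREE][3-3 ALLOC][4-15 FREE][16-20 ALLOC][21-38 ALLOC][39-41 FREE]
Free blocks: [3 12 3] total_free=18 largest=12 -> 100*(18-12)/18 = 600/18 ≈ 33.333 -> rounds to 33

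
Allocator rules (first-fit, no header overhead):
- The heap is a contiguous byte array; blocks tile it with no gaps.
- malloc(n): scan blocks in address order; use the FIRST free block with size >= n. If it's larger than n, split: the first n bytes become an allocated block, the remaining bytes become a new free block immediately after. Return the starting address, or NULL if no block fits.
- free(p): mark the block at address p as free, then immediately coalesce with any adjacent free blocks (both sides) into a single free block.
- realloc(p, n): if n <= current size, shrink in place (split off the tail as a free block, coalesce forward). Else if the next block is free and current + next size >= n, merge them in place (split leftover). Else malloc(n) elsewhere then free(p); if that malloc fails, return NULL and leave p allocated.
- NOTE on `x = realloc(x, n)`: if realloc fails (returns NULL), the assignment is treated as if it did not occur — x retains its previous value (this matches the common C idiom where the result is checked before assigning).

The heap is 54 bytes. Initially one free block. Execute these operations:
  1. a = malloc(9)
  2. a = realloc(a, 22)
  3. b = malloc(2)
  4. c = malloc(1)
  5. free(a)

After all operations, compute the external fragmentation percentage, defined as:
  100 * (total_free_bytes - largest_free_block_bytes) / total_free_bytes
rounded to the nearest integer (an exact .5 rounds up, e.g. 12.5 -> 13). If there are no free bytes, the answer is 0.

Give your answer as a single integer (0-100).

Op 1: a = malloc(9) -> a = 0; heap: [0-8 ALLOC][9-53 FREE]
Op 2: a = realloc(a, 22) -> a = 0; heap: [0-21 ALLOC][22-53 FREE]
Op 3: b = malloc(2) -> b = 22; heap: [0-21 ALLOC][22-23 ALLOC][24-53 FREE]
Op 4: c = malloc(1) -> c = 24; heap: [0-21 ALLOC][22-23 ALLOC][24-24 ALLOC][25-53 FREE]
Op 5: free(a) -> (freed a); heap: [0-21 FREE][22-23 ALLOC][24-24 ALLOC][25-53 FREE]
Free blocks: [22 29] total_free=51 largest=29 -> 100*(51-29)/51 = 2200/51 ≈ 43.137 -> rounds to 43

Answer: 43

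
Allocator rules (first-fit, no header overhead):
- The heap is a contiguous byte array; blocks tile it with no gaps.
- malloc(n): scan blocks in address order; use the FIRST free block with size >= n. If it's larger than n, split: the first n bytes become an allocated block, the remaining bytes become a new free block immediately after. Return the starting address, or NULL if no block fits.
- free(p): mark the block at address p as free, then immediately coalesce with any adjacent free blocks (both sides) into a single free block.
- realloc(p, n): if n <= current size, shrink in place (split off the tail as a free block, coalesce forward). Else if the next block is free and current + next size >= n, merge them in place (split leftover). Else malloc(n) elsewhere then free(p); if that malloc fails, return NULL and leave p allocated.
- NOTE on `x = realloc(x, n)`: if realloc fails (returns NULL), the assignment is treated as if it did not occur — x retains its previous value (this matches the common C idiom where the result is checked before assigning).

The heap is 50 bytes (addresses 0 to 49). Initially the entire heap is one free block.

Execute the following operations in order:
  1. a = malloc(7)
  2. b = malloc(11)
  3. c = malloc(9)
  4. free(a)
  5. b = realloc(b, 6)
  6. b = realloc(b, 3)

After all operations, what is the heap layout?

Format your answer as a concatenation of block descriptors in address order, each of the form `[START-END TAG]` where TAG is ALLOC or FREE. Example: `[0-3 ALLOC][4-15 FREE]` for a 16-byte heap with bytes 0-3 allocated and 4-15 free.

Answer: [0-6 FREE][7-9 ALLOC][10-17 FREE][18-26 ALLOC][27-49 FREE]

Derivation:
Op 1: a = malloc(7) -> a = 0; heap: [0-6 ALLOC][7-49 FREE]
Op 2: b = malloc(11) -> b = 7; heap: [0-6 ALLOC][7-17 ALLOC][18-49 FREE]
Op 3: c = malloc(9) -> c = 18; heap: [0-6 ALLOC][7-17 ALLOC][18-26 ALLOC][27-49 FREE]
Op 4: free(a) -> (freed a); heap: [0-6 FREE][7-17 ALLOC][18-26 ALLOC][27-49 FREE]
Op 5: b = realloc(b, 6) -> b = 7; heap: [0-6 FREE][7-12 ALLOC][13-17 FREE][18-26 ALLOC][27-49 FREE]
Op 6: b = realloc(b, 3) -> b = 7; heap: [0-6 FREE][7-9 ALLOC][10-17 FREE][18-26 ALLOC][27-49 FREE]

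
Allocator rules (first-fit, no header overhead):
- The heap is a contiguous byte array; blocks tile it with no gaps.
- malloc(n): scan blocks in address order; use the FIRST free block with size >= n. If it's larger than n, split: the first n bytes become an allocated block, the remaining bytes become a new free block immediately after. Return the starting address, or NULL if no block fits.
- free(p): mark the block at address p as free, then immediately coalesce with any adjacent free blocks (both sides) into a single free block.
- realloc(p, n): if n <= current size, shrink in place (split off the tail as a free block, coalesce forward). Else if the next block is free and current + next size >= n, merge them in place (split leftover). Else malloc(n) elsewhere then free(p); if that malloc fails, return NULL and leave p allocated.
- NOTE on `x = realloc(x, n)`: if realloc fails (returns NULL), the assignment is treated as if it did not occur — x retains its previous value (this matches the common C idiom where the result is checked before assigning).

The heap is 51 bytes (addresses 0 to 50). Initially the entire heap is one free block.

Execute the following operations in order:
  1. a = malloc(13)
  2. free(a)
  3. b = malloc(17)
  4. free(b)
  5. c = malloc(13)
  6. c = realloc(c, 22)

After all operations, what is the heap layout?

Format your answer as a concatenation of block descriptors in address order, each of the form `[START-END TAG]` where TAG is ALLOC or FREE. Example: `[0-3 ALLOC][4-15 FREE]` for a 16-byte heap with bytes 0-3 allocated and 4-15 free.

Op 1: a = malloc(13) -> a = 0; heap: [0-12 ALLOC][13-50 FREE]
Op 2: free(a) -> (freed a); heap: [0-50 FREE]
Op 3: b = malloc(17) -> b = 0; heap: [0-16 ALLOC][17-50 FREE]
Op 4: free(b) -> (freed b); heap: [0-50 FREE]
Op 5: c = malloc(13) -> c = 0; heap: [0-12 ALLOC][13-50 FREE]
Op 6: c = realloc(c, 22) -> c = 0; heap: [0-21 ALLOC][22-50 FREE]

Answer: [0-21 ALLOC][22-50 FREE]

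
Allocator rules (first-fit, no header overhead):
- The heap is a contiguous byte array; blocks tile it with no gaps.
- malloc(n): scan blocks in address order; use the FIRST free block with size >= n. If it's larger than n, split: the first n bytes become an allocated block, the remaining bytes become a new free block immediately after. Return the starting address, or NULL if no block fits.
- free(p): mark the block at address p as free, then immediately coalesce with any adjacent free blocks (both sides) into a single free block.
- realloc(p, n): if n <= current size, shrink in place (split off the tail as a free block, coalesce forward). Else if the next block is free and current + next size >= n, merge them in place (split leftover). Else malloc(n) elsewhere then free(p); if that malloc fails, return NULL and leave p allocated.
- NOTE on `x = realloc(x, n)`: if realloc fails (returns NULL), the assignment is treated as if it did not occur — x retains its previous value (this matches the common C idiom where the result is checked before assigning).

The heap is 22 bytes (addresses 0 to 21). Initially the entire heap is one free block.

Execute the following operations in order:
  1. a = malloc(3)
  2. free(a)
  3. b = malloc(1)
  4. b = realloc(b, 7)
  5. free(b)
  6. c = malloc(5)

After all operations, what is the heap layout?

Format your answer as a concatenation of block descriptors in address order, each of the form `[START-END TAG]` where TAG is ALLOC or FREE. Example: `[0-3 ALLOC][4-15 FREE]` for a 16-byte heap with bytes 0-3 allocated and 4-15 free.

Op 1: a = malloc(3) -> a = 0; heap: [0-2 ALLOC][3-21 FREE]
Op 2: free(a) -> (freed a); heap: [0-21 FREE]
Op 3: b = malloc(1) -> b = 0; heap: [0-0 ALLOC][1-21 FREE]
Op 4: b = realloc(b, 7) -> b = 0; heap: [0-6 ALLOC][7-21 FREE]
Op 5: free(b) -> (freed b); heap: [0-21 FREE]
Op 6: c = malloc(5) -> c = 0; heap: [0-4 ALLOC][5-21 FREE]

Answer: [0-4 ALLOC][5-21 FREE]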